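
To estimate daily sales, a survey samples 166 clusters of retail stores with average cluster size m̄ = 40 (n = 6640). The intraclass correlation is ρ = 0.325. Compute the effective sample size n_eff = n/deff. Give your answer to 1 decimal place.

deff = 1 + (40 − 1)·0.325 = 1 + 12.675 = 13.675.
n_eff = 6640 / 13.675 = 485.6.

485.6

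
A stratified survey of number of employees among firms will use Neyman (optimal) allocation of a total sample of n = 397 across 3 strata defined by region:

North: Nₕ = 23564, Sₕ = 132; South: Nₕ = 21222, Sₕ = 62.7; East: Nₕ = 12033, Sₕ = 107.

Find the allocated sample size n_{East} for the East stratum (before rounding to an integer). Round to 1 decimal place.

89.2

Neyman allocation: nₕ = n·NₕSₕ / Σⱼ NⱼSⱼ.
Σ NⱼSⱼ = 23564·132 + 21222·62.7 + 12033·107 = 5.7285984 × 10^6.
n_{East} = 397·12033·107 / (5.7285984 × 10^6) = 89.2.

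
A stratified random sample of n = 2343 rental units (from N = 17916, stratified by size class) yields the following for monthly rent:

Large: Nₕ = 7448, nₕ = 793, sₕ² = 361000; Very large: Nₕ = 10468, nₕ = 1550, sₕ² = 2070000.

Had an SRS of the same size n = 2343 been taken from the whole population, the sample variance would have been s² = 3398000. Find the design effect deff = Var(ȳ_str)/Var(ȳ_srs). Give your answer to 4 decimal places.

Var(ȳ_str) = Σ Wₕ²(1−fₕ)sₕ²/nₕ with Wₕ = Nₕ/17916:
  Large: (7448/17916)²·(1−793/7448)·361000/793 = 70.29746
  Very large: (10468/17916)²·(1−1550/10468)·2070000/1550 = 388.4076
  → Var(ȳ_str) = 458.70506.
Var(ȳ_srs) = (1 − 2343/17916)·3398000/2343 = 1260.6146.
deff = 458.70506 / 1260.6146 = 0.3639.

0.3639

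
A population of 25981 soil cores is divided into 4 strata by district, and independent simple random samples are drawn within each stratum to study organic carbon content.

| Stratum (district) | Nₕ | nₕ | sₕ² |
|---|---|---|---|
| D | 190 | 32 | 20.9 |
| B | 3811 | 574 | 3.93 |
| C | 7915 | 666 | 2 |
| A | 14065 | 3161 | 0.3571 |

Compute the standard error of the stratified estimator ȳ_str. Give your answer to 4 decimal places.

0.0209

Var(ȳ_str) = Σₕ Wₕ²(1 − fₕ)sₕ²/nₕ with Wₕ = Nₕ/N, N = 25981.
D: Wₕ = 0.00731304; term = 0.00731304²·(1 − 0.16842105)·20.9/32 = 2.9046598 × 10^-5.
B: Wₕ = 0.14668412; term = 0.14668412²·(1 − 0.15061664)·3.93/574 = 1.2512687 × 10^-4.
C: Wₕ = 0.30464570; term = 0.30464570²·(1 − 0.08414403)·2/666 = 2.552543 × 10^-4.
A: Wₕ = 0.54135715; term = 0.54135715²·(1 − 0.22474227)·0.3571/3161 = 2.5667242 × 10^-5.
Sum = 4.3509501 × 10^-4.
SE = √(4.3509501 × 10^-4) = 0.0209.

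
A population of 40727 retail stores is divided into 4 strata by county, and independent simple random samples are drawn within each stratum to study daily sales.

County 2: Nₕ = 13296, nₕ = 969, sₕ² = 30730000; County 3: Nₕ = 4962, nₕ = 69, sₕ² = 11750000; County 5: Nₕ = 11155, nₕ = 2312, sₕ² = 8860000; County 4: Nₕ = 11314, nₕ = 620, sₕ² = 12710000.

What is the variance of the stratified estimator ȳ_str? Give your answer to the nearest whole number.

Var(ȳ_str) = Σₕ Wₕ²(1 − fₕ)sₕ²/nₕ with Wₕ = Nₕ/N, N = 40727.
County 2: Wₕ = 0.32646647; term = 0.32646647²·(1 − 0.07287906)·30730000/969 = 3133.6634.
County 3: Wₕ = 0.12183564; term = 0.12183564²·(1 − 0.01390568)·11750000/69 = 2492.6191.
County 5: Wₕ = 0.27389692; term = 0.27389692²·(1 − 0.20726132)·8860000/2312 = 227.90311.
County 4: Wₕ = 0.27780097; term = 0.27780097²·(1 − 0.05479936)·12710000/620 = 1495.3587.
Sum = 7349.5443.

7350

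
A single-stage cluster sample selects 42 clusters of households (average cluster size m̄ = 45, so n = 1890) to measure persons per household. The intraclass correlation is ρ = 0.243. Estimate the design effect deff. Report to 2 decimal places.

deff = 1 + (45 − 1)·0.243 = 1 + 10.692 = 11.692.

11.69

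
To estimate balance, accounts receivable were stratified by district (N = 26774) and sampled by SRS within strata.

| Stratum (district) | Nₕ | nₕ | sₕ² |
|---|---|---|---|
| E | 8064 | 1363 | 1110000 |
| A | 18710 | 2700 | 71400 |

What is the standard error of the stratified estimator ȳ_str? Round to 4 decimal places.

8.5111

Var(ȳ_str) = Σₕ Wₕ²(1 − fₕ)sₕ²/nₕ with Wₕ = Nₕ/N, N = 26774.
E: Wₕ = 0.30118772; term = 0.30118772²·(1 − 0.16902282)·1110000/1363 = 61.389026.
A: Wₕ = 0.69881228; term = 0.69881228²·(1 − 0.14430786)·71400/2700 = 11.050274.
Sum = 72.4393.
SE = √(72.4393) = 8.5111.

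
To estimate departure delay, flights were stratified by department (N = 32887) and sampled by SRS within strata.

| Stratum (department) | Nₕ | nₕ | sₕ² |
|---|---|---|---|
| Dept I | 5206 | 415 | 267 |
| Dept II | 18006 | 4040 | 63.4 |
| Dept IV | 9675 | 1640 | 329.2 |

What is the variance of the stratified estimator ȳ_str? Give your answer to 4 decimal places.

Var(ȳ_str) = Σₕ Wₕ²(1 − fₕ)sₕ²/nₕ with Wₕ = Nₕ/N, N = 32887.
Dept I: Wₕ = 0.15829963; term = 0.15829963²·(1 − 0.07971571)·267/415 = 0.014836962.
Dept II: Wₕ = 0.54751117; term = 0.54751117²·(1 − 0.22436965)·63.4/4040 = 0.0036487882.
Dept IV: Wₕ = 0.29418919; term = 0.29418919²·(1 − 0.16950904)·329.2/1640 = 0.01442794.
Sum = 0.03291369.

0.0329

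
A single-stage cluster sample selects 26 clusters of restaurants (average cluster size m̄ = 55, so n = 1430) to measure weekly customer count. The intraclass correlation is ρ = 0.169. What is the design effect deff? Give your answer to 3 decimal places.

10.126

deff = 1 + (55 − 1)·0.169 = 1 + 9.126 = 10.126.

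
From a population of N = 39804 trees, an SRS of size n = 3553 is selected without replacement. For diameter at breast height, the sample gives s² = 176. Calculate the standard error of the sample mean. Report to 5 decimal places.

0.21240

Under SRS without replacement, Var(ȳ) = (1 − f)·s²/n with f = n/N = 3553/39804 = 0.08926239.
Var(ȳ) = (1 − 0.08926239)·176/3553 = 0.91073761·0.049535604 = 0.045113938.
SE(ȳ) = √(0.045113938) = 0.21240.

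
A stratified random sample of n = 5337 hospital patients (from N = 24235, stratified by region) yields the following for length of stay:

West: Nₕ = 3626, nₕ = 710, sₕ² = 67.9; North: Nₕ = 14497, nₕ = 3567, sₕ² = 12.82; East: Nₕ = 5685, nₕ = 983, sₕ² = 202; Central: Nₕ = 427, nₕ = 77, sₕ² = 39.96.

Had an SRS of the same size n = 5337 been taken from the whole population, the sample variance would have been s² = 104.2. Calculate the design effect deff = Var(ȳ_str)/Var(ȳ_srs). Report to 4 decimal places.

Var(ȳ_str) = Σ Wₕ²(1−fₕ)sₕ²/nₕ with Wₕ = Nₕ/24235:
  West: (3626/24235)²·(1−710/3626)·67.9/710 = 0.0017216335
  North: (14497/24235)²·(1−3567/14497)·12.82/3567 = 9.6961018 × 10^-4
  East: (5685/24235)²·(1−983/5685)·202/983 = 0.0093524393
  Central: (427/24235)²·(1−77/427)·39.96/77 = 1.3205189 × 10^-4
  → Var(ȳ_str) = 0.012175735.
Var(ȳ_srs) = (1 − 5337/24235)·104.2/5337 = 0.01522451.
deff = 0.012175735 / 0.01522451 = 0.7997.

0.7997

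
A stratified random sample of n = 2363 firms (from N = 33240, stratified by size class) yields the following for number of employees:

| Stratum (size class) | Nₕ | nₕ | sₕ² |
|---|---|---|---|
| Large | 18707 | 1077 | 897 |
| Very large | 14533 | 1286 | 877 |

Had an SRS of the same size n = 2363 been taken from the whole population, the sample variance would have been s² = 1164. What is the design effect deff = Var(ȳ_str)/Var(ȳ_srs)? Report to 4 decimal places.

0.8030

Var(ȳ_str) = Σ Wₕ²(1−fₕ)sₕ²/nₕ with Wₕ = Nₕ/33240:
  Large: (18707/33240)²·(1−1077/18707)·897/1077 = 0.24860575
  Very large: (14533/33240)²·(1−1286/14533)·877/1286 = 0.11882543
  → Var(ȳ_str) = 0.36743118.
Var(ȳ_srs) = (1 − 2363/33240)·1164/2363 = 0.45757611.
deff = 0.36743118 / 0.45757611 = 0.8030.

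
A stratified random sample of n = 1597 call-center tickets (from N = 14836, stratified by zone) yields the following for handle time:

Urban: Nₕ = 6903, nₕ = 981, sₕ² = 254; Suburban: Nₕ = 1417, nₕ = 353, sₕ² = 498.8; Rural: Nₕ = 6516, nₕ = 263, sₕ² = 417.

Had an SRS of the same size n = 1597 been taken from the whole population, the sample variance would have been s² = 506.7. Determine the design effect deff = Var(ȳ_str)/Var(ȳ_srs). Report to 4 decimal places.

Var(ȳ_str) = Σ Wₕ²(1−fₕ)sₕ²/nₕ with Wₕ = Nₕ/14836:
  Urban: (6903/14836)²·(1−981/6903)·254/981 = 0.048088069
  Suburban: (1417/14836)²·(1−353/1417)·498.8/353 = 0.0096789795
  Rural: (6516/14836)²·(1−263/6516)·417/263 = 0.29350544
  → Var(ȳ_str) = 0.35127249.
Var(ȳ_srs) = (1 − 1597/14836)·506.7/1597 = 0.28312899.
deff = 0.35127249 / 0.28312899 = 1.2407.

1.2407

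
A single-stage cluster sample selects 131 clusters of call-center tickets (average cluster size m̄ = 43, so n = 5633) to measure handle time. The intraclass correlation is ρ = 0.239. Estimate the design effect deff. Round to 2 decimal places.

deff = 1 + (43 − 1)·0.239 = 1 + 10.038 = 11.038.

11.04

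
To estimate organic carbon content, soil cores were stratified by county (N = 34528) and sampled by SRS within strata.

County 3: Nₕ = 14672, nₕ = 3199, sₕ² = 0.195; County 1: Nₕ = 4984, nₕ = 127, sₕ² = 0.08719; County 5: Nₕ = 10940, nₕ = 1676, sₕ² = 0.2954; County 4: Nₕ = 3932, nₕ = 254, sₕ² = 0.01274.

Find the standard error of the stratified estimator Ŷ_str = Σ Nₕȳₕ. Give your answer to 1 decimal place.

Var(Ŷ_str) = Σₕ Nₕ²(1 − fₕ)sₕ²/nₕ.
County 3: 14672²·(1 − 3199/14672)·0.195/3199 = 10260.929.
County 1: 4984²·(1 − 127/4984)·0.08719/127 = 16619.161.
County 5: 10940²·(1 − 1676/10940)·0.2954/1676 = 17862.916.
County 4: 3932²·(1 − 254/3932)·0.01274/254 = 725.37226.
Sum = 45468.378.
SE = √(45468.378) = 213.2.

213.2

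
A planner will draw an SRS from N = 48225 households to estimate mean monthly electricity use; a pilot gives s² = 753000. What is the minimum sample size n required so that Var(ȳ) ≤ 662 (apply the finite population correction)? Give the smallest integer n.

1112

Without fpc, n₀ = s²/D = 753000/662 = 1137.4622.
With fpc, (1 − n/N)·s²/n ≤ D requires n ≥ n₀/(1 + n₀/N) = 1137.4622/(1 + 1137.4622/48225) = 1111.2516.
Rounding up, n = 1112.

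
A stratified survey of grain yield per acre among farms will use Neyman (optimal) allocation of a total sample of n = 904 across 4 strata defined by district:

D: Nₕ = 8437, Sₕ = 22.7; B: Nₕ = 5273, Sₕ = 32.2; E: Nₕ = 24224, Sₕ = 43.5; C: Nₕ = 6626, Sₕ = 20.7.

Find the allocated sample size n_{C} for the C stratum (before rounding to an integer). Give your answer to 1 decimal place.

79.9

Neyman allocation: nₕ = n·NₕSₕ / Σⱼ NⱼSⱼ.
Σ NⱼSⱼ = 8437·22.7 + 5273·32.2 + 24224·43.5 + 6626·20.7 = 1.5522127 × 10^6.
n_{C} = 904·6626·20.7 / (1.5522127 × 10^6) = 79.9.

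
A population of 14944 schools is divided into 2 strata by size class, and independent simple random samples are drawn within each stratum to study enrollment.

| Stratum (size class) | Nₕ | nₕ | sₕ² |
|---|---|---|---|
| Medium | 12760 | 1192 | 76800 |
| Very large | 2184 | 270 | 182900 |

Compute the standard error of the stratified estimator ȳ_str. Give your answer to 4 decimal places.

7.4341

Var(ȳ_str) = Σₕ Wₕ²(1 − fₕ)sₕ²/nₕ with Wₕ = Nₕ/N, N = 14944.
Medium: Wₕ = 0.85385439; term = 0.85385439²·(1 − 0.09341693)·76800/1192 = 42.585348.
Very large: Wₕ = 0.14614561; term = 0.14614561²·(1 − 0.12362637)·182900/270 = 12.679753.
Sum = 55.265101.
SE = √(55.265101) = 7.4341.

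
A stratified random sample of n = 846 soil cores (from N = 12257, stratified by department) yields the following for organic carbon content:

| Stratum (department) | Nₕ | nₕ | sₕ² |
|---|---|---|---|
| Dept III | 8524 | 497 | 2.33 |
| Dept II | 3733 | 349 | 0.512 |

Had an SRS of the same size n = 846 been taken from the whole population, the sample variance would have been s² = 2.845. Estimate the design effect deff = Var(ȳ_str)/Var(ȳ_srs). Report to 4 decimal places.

Var(ȳ_str) = Σ Wₕ²(1−fₕ)sₕ²/nₕ with Wₕ = Nₕ/12257:
  Dept III: (8524/12257)²·(1−497/8524)·2.33/497 = 0.0021351474
  Dept II: (3733/12257)²·(1−349/3733)·0.512/349 = 1.233572 × 10^-4
  → Var(ȳ_str) = 0.0022585046.
Var(ȳ_srs) = (1 − 846/12257)·2.845/846 = 0.0031307719.
deff = 0.0022585046 / 0.0031307719 = 0.7214.

0.7214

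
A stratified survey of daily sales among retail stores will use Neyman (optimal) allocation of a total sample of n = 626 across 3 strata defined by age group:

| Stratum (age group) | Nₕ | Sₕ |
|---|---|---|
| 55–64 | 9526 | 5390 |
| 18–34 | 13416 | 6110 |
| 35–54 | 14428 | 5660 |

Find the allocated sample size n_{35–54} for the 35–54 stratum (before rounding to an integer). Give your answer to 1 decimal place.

237.8

Neyman allocation: nₕ = n·NₕSₕ / Σⱼ NⱼSⱼ.
Σ NⱼSⱼ = 9526·5390 + 13416·6110 + 14428·5660 = 2.1497938 × 10^8.
n_{35–54} = 626·14428·5660 / (2.1497938 × 10^8) = 237.8.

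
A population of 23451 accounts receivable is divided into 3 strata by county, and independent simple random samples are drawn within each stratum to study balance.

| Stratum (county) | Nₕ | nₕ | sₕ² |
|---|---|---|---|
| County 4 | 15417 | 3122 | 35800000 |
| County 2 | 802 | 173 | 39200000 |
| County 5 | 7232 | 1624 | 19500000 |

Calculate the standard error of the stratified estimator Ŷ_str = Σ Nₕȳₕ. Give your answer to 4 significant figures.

Var(Ŷ_str) = Σₕ Nₕ²(1 − fₕ)sₕ²/nₕ.
County 4: 15417²·(1 − 3122/15417)·35800000/3122 = 2.1735945 × 10^12.
County 2: 802²·(1 − 173/802)·39200000/173 = 1.1430493 × 10^11.
County 5: 7232²·(1 − 1624/7232)·19500000/1624 = 4.8698435 × 10^11.
Sum = 2.7748838 × 10^12.
SE = √(2.7748838 × 10^12) = 1.666 × 10^6.

1.666 × 10^6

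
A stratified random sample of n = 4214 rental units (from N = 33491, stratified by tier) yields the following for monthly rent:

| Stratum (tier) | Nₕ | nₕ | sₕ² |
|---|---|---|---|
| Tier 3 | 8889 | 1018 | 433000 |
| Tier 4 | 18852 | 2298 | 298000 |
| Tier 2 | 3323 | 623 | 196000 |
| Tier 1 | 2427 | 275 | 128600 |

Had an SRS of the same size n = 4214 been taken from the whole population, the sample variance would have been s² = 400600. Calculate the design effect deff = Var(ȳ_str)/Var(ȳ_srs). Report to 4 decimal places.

0.8099

Var(ȳ_str) = Σ Wₕ²(1−fₕ)sₕ²/nₕ with Wₕ = Nₕ/33491:
  Tier 3: (8889/33491)²·(1−1018/8889)·433000/1018 = 26.531799
  Tier 4: (18852/33491)²·(1−2298/18852)·298000/2298 = 36.080321
  Tier 2: (3323/33491)²·(1−623/3323)·196000/623 = 2.5165519
  Tier 1: (2427/33491)²·(1−275/2427)·128600/275 = 2.1775297
  → Var(ȳ_str) = 67.306202.
Var(ȳ_srs) = (1 − 4214/33491)·400600/4214 = 83.10265.
deff = 67.306202 / 83.10265 = 0.8099.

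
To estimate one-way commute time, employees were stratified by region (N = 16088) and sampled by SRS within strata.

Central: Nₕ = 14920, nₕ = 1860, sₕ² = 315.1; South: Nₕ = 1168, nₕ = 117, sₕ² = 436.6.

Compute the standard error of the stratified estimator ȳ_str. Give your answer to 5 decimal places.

0.38110

Var(ȳ_str) = Σₕ Wₕ²(1 − fₕ)sₕ²/nₕ with Wₕ = Nₕ/N, N = 16088.
Central: Wₕ = 0.92739930; term = 0.92739930²·(1 − 0.12466488)·315.1/1860 = 0.1275391.
South: Wₕ = 0.07260070; term = 0.07260070²·(1 − 0.10017123)·436.6/117 = 0.017698616.
Sum = 0.14523772.
SE = √(0.14523772) = 0.38110.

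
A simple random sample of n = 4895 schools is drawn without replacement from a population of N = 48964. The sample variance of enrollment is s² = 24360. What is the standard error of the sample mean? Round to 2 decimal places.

Under SRS without replacement, Var(ȳ) = (1 − f)·s²/n with f = n/N = 4895/48964 = 0.09997141.
Var(ȳ) = (1 − 0.09997141)·24360/4895 = 0.90002859·4.9765066 = 4.4789983.
SE(ȳ) = √(4.4789983) = 2.12.

2.12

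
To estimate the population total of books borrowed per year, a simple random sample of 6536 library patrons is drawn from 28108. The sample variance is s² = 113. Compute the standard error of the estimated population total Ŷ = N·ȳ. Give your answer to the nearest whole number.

3238

Var(Ŷ) = N²·Var(ȳ) = N²·(1 − n/N)·s²/n.
f = 6536/28108 = 0.23253166; Var(ȳ) = 0.76746834·113/6536 = 0.013268654.
Var(Ŷ) = 28108² · 0.013268654 = 1.0483028 × 10^7.
SE(Ŷ) = √(1.0483028 × 10^7) = 3238.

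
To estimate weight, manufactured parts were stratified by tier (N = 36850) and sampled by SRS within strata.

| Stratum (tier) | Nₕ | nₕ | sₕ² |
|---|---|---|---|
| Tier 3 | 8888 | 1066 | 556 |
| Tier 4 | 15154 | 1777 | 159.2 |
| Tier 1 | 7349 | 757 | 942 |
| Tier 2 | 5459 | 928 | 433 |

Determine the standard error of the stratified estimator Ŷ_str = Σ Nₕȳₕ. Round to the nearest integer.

Var(Ŷ_str) = Σₕ Nₕ²(1 − fₕ)sₕ²/nₕ.
Tier 3: 8888²·(1 − 1066/8888)·556/1066 = 3.6260972 × 10^7.
Tier 4: 15154²·(1 − 1777/15154)·159.2/1777 = 1.8161079 × 10^7.
Tier 1: 7349²·(1 − 757/7349)·942/757 = 6.0283779 × 10^7.
Tier 2: 5459²·(1 − 928/5459)·433/928 = 1.1541097 × 10^7.
Sum = 1.2624693 × 10^8.
SE = √(1.2624693 × 10^8) = 11236.

11236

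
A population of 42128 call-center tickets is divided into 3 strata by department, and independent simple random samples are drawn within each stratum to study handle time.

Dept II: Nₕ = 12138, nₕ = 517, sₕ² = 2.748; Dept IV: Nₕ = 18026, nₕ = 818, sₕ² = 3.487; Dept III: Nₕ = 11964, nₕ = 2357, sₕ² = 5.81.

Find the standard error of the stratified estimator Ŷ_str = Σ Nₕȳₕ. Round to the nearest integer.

1535

Var(Ŷ_str) = Σₕ Nₕ²(1 − fₕ)sₕ²/nₕ.
Dept II: 12138²·(1 − 517/12138)·2.748/517 = 749750.6.
Dept IV: 18026²·(1 − 818/18026)·3.487/818 = 1.3222952 × 10^6.
Dept III: 11964²·(1 − 2357/11964)·5.81/2357 = 283322.29.
Sum = 2.3553681 × 10^6.
SE = √(2.3553681 × 10^6) = 1535.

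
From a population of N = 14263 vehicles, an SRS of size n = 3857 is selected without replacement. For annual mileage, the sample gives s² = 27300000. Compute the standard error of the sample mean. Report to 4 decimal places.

71.8610

Under SRS without replacement, Var(ȳ) = (1 − f)·s²/n with f = n/N = 3857/14263 = 0.27041997.
Var(ȳ) = (1 − 0.27041997)·27300000/3857 = 0.72958003·7078.0399 = 5163.9966.
SE(ȳ) = √(5163.9966) = 71.8610.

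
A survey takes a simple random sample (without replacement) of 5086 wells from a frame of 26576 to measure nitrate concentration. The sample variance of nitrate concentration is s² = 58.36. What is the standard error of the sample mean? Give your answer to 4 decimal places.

Under SRS without replacement, Var(ȳ) = (1 − f)·s²/n with f = n/N = 5086/26576 = 0.19137568.
Var(ȳ) = (1 − 0.19137568)·58.36/5086 = 0.80862432·0.011474636 = 0.00927867.
SE(ȳ) = √(0.00927867) = 0.0963.

0.0963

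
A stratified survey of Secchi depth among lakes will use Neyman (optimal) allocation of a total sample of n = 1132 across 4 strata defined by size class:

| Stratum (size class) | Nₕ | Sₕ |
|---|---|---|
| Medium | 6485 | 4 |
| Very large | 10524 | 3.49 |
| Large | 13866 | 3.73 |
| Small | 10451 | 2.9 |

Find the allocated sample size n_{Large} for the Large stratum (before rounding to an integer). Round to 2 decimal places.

Neyman allocation: nₕ = n·NₕSₕ / Σⱼ NⱼSⱼ.
Σ NⱼSⱼ = 6485·4 + 10524·3.49 + 13866·3.73 + 10451·2.9 = 144696.84.
n_{Large} = 1132·13866·3.73 / 144696.84 = 404.62.

404.62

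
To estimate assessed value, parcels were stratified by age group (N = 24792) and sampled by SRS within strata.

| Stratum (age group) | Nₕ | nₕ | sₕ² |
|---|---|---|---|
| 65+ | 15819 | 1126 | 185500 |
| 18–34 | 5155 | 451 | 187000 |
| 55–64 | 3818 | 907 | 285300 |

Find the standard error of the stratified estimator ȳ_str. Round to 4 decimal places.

Var(ȳ_str) = Σₕ Wₕ²(1 − fₕ)sₕ²/nₕ with Wₕ = Nₕ/N, N = 24792.
65+: Wₕ = 0.63806873; term = 0.63806873²·(1 − 0.07118023)·185500/1126 = 62.297684.
18–34: Wₕ = 0.20792998; term = 0.20792998²·(1 − 0.08748788)·187000/451 = 16.358291.
55–64: Wₕ = 0.15400129; term = 0.15400129²·(1 − 0.23755893)·285300/907 = 5.6878677.
Sum = 84.343843.
SE = √(84.343843) = 9.1839.

9.1839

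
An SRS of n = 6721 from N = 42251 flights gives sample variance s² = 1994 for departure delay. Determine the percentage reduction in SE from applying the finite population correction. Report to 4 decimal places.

8.2979

f = n/N = 6721/42251 = 0.15907316.
SE_no-fpc = √(s²/n) = 0.54468527; SE_fpc = √((1−f)s²/n) = 0.49948763.
Ratio = √(1−f) = 0.91702063. Reduction = 100·(1 − 0.91702063) = 8.2979%.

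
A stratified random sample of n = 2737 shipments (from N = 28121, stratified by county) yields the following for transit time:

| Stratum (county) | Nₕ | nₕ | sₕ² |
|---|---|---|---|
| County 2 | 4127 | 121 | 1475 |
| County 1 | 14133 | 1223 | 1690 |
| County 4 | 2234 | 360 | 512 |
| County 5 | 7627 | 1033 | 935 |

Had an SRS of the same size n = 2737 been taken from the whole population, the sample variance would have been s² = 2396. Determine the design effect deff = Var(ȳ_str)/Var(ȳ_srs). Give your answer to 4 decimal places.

Var(ȳ_str) = Σ Wₕ²(1−fₕ)sₕ²/nₕ with Wₕ = Nₕ/28121:
  County 2: (4127/28121)²·(1−121/4127)·1475/121 = 0.25485347
  County 1: (14133/28121)²·(1−1223/14133)·1690/1223 = 0.31883011
  County 4: (2234/28121)²·(1−360/2234)·512/360 = 0.007529371
  County 5: (7627/28121)²·(1−1033/7627)·935/1033 = 0.057564198
  → Var(ȳ_str) = 0.63877715.
Var(ȳ_srs) = (1 − 2737/28121)·2396/2737 = 0.79020781.
deff = 0.63877715 / 0.79020781 = 0.8084.

0.8084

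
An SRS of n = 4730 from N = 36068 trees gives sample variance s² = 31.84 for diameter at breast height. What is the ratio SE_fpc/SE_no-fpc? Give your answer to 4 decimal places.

0.9321

f = n/N = 4730/36068 = 0.13114118.
SE_no-fpc = √(s²/n) = 0.082045725; SE_fpc = √((1−f)s²/n) = 0.076476951.
Ratio = √(1−f) = 0.93212597.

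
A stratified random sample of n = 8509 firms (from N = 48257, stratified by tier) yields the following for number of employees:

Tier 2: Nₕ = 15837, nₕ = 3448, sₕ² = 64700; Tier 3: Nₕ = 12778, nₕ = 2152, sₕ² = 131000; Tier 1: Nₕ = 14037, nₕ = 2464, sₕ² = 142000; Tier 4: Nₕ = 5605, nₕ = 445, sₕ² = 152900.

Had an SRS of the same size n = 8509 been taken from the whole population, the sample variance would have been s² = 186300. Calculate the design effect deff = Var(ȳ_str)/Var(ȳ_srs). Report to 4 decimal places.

0.7440

Var(ȳ_str) = Σ Wₕ²(1−fₕ)sₕ²/nₕ with Wₕ = Nₕ/48257:
  Tier 2: (15837/48257)²·(1−3448/15837)·64700/3448 = 1.580977
  Tier 3: (12778/48257)²·(1−2152/12778)·131000/2152 = 3.5492867
  Tier 1: (14037/48257)²·(1−2464/14037)·142000/2464 = 4.0201963
  Tier 4: (5605/48257)²·(1−445/5605)·152900/445 = 4.26729
  → Var(ȳ_str) = 13.41775.
Var(ȳ_srs) = (1 − 8509/48257)·186300/8509 = 18.033885.
deff = 13.41775 / 18.033885 = 0.7440.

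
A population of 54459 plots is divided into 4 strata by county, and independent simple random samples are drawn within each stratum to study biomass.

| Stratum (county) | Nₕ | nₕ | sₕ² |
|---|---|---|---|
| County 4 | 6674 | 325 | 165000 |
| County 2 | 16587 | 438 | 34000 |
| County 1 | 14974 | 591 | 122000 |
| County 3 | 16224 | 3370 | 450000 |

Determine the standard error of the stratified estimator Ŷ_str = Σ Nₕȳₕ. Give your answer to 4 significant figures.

Var(Ŷ_str) = Σₕ Nₕ²(1 − fₕ)sₕ²/nₕ.
County 4: 6674²·(1 − 325/6674)·165000/325 = 2.1512561 × 10^10.
County 2: 16587²·(1 − 438/16587)·34000/438 = 2.0793054 × 10^10.
County 1: 14974²·(1 − 591/14974)·122000/591 = 4.4458997 × 10^10.
County 3: 16224²·(1 − 3370/16224)·450000/3370 = 2.7847028 × 10^10.
Sum = 1.1461164 × 10^11.
SE = √(1.1461164 × 10^11) = 338500.

338500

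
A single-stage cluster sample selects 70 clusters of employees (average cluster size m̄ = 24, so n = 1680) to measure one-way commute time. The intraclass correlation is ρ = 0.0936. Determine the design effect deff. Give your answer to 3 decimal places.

deff = 1 + (24 − 1)·0.0936 = 1 + 2.1528 = 3.1528.

3.153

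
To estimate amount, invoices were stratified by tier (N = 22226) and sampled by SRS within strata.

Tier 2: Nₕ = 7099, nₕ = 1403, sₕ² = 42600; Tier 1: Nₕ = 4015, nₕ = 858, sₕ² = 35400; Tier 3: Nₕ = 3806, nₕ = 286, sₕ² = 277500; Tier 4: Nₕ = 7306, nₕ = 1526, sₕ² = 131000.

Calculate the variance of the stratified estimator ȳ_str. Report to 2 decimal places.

Var(ȳ_str) = Σₕ Wₕ²(1 − fₕ)sₕ²/nₕ with Wₕ = Nₕ/N, N = 22226.
Tier 2: Wₕ = 0.31940070; term = 0.31940070²·(1 − 0.19763347)·42600/1403 = 2.485401.
Tier 1: Wₕ = 0.18064429; term = 0.18064429²·(1 − 0.21369863)·35400/858 = 1.0586526.
Tier 3: Wₕ = 0.17124089; term = 0.17124089²·(1 − 0.07514451)·277500/286 = 26.313934.
Tier 4: Wₕ = 0.32871412; term = 0.32871412²·(1 − 0.20886942)·131000/1526 = 7.3384045.
Sum = 37.196392.

37.20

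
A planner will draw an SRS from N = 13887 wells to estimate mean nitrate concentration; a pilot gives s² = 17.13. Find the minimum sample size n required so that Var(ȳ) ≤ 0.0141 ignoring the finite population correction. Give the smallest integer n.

Without fpc, n₀ = s²/D = 17.13/0.0141 = 1214.8936.
Rounding up, n = 1215.

1215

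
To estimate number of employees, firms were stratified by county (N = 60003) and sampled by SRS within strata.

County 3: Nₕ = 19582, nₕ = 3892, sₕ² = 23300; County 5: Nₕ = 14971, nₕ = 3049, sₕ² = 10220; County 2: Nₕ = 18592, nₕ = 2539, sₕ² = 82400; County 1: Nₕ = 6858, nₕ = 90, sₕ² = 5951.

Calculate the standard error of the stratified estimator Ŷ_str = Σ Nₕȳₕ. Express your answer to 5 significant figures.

123260

Var(Ŷ_str) = Σₕ Nₕ²(1 − fₕ)sₕ²/nₕ.
County 3: 19582²·(1 − 3892/19582)·23300/3892 = 1.8393445 × 10^9.
County 5: 14971²·(1 − 3049/14971)·10220/3049 = 5.9826473 × 10^8.
County 2: 18592²·(1 − 2539/18592)·82400/2539 = 9.6860527 × 10^9.
County 1: 6858²·(1 − 90/6858)·5951/90 = 3.0690592 × 10^9.
Sum = 1.5192721 × 10^10.
SE = √(1.5192721 × 10^10) = 123260.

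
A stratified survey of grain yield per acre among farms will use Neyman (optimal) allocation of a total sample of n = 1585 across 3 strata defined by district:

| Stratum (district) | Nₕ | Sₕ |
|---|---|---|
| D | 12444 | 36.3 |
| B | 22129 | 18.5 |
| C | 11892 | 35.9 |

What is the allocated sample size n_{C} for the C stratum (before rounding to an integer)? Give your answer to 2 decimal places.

525.36

Neyman allocation: nₕ = n·NₕSₕ / Σⱼ NⱼSⱼ.
Σ NⱼSⱼ = 12444·36.3 + 22129·18.5 + 11892·35.9 = 1.2880265 × 10^6.
n_{C} = 1585·11892·35.9 / (1.2880265 × 10^6) = 525.36.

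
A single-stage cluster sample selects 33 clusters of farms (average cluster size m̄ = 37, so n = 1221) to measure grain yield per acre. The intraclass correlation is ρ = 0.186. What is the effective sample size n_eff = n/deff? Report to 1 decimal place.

deff = 1 + (37 − 1)·0.186 = 1 + 6.696 = 7.696.
n_eff = 1221 / 7.696 = 158.7.

158.7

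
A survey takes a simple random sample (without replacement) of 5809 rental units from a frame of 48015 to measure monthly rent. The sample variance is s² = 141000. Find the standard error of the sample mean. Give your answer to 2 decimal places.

4.62

Under SRS without replacement, Var(ȳ) = (1 − f)·s²/n with f = n/N = 5809/48015 = 0.12098303.
Var(ȳ) = (1 − 0.12098303)·141000/5809 = 0.87901697·24.27268 = 21.336098.
SE(ȳ) = √(21.336098) = 4.62.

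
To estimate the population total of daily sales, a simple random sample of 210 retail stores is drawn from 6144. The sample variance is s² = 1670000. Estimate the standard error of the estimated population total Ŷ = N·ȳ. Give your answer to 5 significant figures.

Var(Ŷ) = N²·Var(ȳ) = N²·(1 − n/N)·s²/n.
f = 210/6144 = 0.03417969; Var(ȳ) = 0.96582031·1670000/210 = 7680.5711.
Var(Ŷ) = 6144² · 7680.5711 = 2.8993185 × 10^11.
SE(Ŷ) = √(2.8993185 × 10^11) = 538450.

538450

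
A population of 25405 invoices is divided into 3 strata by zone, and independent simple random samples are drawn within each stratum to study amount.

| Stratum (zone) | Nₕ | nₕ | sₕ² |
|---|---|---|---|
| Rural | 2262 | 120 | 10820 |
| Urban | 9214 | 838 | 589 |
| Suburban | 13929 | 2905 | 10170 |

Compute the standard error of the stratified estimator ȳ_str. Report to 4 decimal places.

Var(ȳ_str) = Σₕ Wₕ²(1 − fₕ)sₕ²/nₕ with Wₕ = Nₕ/N, N = 25405.
Rural: Wₕ = 0.08903759; term = 0.08903759²·(1 − 0.05305040)·10820/120 = 0.67689247.
Urban: Wₕ = 0.36268451; term = 0.36268451²·(1 − 0.09094856)·589/838 = 0.084046137.
Suburban: Wₕ = 0.54827790; term = 0.54827790²·(1 − 0.20855769)·10170/2905 = 0.83290518.
Sum = 1.5938438.
SE = √(1.5938438) = 1.2625.

1.2625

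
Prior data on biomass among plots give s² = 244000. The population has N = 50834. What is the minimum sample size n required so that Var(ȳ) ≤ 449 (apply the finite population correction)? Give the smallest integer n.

538

Without fpc, n₀ = s²/D = 244000/449 = 543.4298.
With fpc, (1 − n/N)·s²/n ≤ D requires n ≥ n₀/(1 + n₀/N) = 543.4298/(1 + 543.4298/50834) = 537.6818.
Rounding up, n = 538.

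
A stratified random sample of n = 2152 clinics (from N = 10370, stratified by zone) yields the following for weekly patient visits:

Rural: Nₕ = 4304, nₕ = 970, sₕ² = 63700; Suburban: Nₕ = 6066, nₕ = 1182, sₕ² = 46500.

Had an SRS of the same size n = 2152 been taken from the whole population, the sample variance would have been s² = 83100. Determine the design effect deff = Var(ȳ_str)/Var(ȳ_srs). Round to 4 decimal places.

Var(ȳ_str) = Σ Wₕ²(1−fₕ)sₕ²/nₕ with Wₕ = Nₕ/10370:
  Rural: (4304/10370)²·(1−970/4304)·63700/970 = 8.7629038
  Suburban: (6066/10370)²·(1−1182/6066)·46500/1182 = 10.838172
  → Var(ȳ_str) = 19.601076.
Var(ȳ_srs) = (1 − 2152/10370)·83100/2152 = 30.601741.
deff = 19.601076 / 30.601741 = 0.6405.

0.6405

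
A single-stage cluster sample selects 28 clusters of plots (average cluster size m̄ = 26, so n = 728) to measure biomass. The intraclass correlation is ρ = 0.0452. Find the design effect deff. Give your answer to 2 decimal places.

2.13

deff = 1 + (26 − 1)·0.0452 = 1 + 1.13 = 2.13.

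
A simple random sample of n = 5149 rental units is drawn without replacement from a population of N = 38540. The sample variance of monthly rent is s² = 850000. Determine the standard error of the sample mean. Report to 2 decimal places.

Under SRS without replacement, Var(ȳ) = (1 − f)·s²/n with f = n/N = 5149/38540 = 0.13360145.
Var(ȳ) = (1 − 0.13360145)·850000/5149 = 0.86639855·165.0806 = 143.02559.
SE(ȳ) = √(143.02559) = 11.96.

11.96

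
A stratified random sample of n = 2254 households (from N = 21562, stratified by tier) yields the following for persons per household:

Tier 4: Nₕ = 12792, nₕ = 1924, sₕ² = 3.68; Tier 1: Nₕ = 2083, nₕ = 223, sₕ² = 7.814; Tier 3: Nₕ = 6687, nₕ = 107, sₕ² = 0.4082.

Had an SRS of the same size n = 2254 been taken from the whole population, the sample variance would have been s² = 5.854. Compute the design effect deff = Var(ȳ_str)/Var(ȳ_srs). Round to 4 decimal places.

0.5267

Var(ȳ_str) = Σ Wₕ²(1−fₕ)sₕ²/nₕ with Wₕ = Nₕ/21562:
  Tier 4: (12792/21562)²·(1−1924/12792)·3.68/1924 = 5.71943 × 10^-4
  Tier 1: (2083/21562)²·(1−223/2083)·7.814/223 = 2.920066 × 10^-4
  Tier 3: (6687/21562)²·(1−107/6687)·0.4082/107 = 3.6105084 × 10^-4
  → Var(ȳ_str) = 0.0012250004.
Var(ȳ_srs) = (1 − 2254/21562)·5.854/2254 = 0.0023256645.
deff = 0.0012250004 / 0.0023256645 = 0.5267.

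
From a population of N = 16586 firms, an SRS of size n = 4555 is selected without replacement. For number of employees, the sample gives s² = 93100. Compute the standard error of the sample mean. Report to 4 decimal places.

3.8504

Under SRS without replacement, Var(ȳ) = (1 − f)·s²/n with f = n/N = 4555/16586 = 0.27462921.
Var(ȳ) = (1 − 0.27462921)·93100/4555 = 0.72537079·20.439078 = 14.82591.
SE(ȳ) = √(14.82591) = 3.8504.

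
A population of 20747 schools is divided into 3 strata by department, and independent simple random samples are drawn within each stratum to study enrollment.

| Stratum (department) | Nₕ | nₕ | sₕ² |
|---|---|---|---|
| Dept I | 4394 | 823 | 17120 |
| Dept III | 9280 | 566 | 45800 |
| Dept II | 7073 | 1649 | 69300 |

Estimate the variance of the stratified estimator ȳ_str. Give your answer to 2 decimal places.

19.71

Var(ȳ_str) = Σₕ Wₕ²(1 − fₕ)sₕ²/nₕ with Wₕ = Nₕ/N, N = 20747.
Dept I: Wₕ = 0.21178966; term = 0.21178966²·(1 − 0.18730086)·17120/823 = 0.75830377.
Dept III: Wₕ = 0.44729358; term = 0.44729358²·(1 − 0.06099138)·45800/566 = 15.202113.
Dept II: Wₕ = 0.34091676; term = 0.34091676²·(1 − 0.23314011)·69300/1649 = 3.7456337.
Sum = 19.70605.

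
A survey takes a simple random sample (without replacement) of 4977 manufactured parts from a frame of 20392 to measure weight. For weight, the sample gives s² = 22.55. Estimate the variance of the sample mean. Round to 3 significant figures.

Under SRS without replacement, Var(ȳ) = (1 − f)·s²/n with f = n/N = 4977/20392 = 0.24406630.
Var(ȳ) = (1 − 0.24406630)·22.55/4977 = 0.75593370·0.0045308419 = 0.0034250161.

0.00343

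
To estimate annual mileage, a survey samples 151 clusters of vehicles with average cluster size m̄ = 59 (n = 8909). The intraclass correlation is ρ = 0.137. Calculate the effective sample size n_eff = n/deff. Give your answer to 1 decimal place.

995.9

deff = 1 + (59 − 1)·0.137 = 1 + 7.946 = 8.946.
n_eff = 8909 / 8.946 = 995.9.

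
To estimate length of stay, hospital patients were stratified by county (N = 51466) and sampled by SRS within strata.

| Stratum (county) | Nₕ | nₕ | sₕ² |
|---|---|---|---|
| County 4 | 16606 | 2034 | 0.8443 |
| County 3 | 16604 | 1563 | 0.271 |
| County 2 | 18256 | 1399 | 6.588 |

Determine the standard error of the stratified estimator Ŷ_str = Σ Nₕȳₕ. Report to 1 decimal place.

1262.1

Var(Ŷ_str) = Σₕ Nₕ²(1 − fₕ)sₕ²/nₕ.
County 4: 16606²·(1 − 2034/16606)·0.8443/2034 = 100445.4.
County 3: 16604²·(1 − 1563/16604)·0.271/1563 = 43301.182.
County 2: 18256²·(1 − 1399/18256)·6.588/1399 = 1.4491782 × 10^6.
Sum = 1.5929248 × 10^6.
SE = √(1.5929248 × 10^6) = 1262.1.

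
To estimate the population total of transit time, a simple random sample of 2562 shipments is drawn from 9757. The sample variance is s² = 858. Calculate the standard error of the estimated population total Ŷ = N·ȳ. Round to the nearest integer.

4849

Var(Ŷ) = N²·Var(ȳ) = N²·(1 − n/N)·s²/n.
f = 2562/9757 = 0.26258071; Var(ȳ) = 0.73741929·858/2562 = 0.24695775.
Var(Ŷ) = 9757² · 0.24695775 = 2.3510143 × 10^7.
SE(Ŷ) = √(2.3510143 × 10^7) = 4849.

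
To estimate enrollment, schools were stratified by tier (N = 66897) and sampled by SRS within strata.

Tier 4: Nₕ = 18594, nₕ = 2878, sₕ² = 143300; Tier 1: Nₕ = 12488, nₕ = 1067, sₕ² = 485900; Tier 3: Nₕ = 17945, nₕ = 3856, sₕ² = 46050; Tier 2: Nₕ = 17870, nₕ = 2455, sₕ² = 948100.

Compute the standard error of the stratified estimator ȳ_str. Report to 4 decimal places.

Var(ȳ_str) = Σₕ Wₕ²(1 − fₕ)sₕ²/nₕ with Wₕ = Nₕ/N, N = 66897.
Tier 4: Wₕ = 0.27794968; term = 0.27794968²·(1 − 0.15478111)·143300/2878 = 3.2512994.
Tier 1: Wₕ = 0.18667504; term = 0.18667504²·(1 − 0.08544202)·485900/1067 = 14.513301.
Tier 3: Wₕ = 0.26824820; term = 0.26824820²·(1 − 0.21487880)·46050/3856 = 0.67468795.
Tier 2: Wₕ = 0.26712708; term = 0.26712708²·(1 − 0.13738109)·948100/2455 = 23.771547.
Sum = 42.210835.
SE = √(42.210835) = 6.4970.

6.4970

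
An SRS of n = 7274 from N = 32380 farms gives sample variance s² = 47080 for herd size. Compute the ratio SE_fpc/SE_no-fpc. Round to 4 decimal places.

0.8805

f = n/N = 7274/32380 = 0.22464484.
SE_no-fpc = √(s²/n) = 2.5440848; SE_fpc = √((1−f)s²/n) = 2.2401749.
Ratio = √(1−f) = 0.88054254.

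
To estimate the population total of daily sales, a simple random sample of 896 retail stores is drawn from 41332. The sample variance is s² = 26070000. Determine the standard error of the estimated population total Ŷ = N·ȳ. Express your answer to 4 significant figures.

Var(Ŷ) = N²·Var(ȳ) = N²·(1 − n/N)·s²/n.
f = 896/41332 = 0.02167812; Var(ȳ) = 0.97832188·26070000/896 = 28465.236.
Var(Ŷ) = 41332² · 28465.236 = 4.8628137 × 10^13.
SE(Ŷ) = √(4.8628137 × 10^13) = 6.973 × 10^6.

6.973 × 10^6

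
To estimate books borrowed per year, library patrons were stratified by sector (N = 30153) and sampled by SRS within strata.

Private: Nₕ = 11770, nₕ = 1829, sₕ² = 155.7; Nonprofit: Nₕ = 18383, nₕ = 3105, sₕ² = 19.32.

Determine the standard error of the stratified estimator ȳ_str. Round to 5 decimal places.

0.11348

Var(ȳ_str) = Σₕ Wₕ²(1 − fₕ)sₕ²/nₕ with Wₕ = Nₕ/N, N = 30153.
Private: Wₕ = 0.39034259; term = 0.39034259²·(1 − 0.15539507)·155.7/1829 = 0.010955202.
Nonprofit: Wₕ = 0.60965741; term = 0.60965741²·(1 − 0.16890605)·19.32/3105 = 0.0019220618.
Sum = 0.012877264.
SE = √(0.012877264) = 0.11348.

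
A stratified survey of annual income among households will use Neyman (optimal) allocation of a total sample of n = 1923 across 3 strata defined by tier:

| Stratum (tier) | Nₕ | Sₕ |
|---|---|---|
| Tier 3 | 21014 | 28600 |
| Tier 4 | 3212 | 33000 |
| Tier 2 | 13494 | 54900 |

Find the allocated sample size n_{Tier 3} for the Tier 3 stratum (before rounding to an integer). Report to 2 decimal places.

798.25

Neyman allocation: nₕ = n·NₕSₕ / Σⱼ NⱼSⱼ.
Σ NⱼSⱼ = 21014·28600 + 3212·33000 + 13494·54900 = 1.447817 × 10^9.
n_{Tier 3} = 1923·21014·28600 / (1.447817 × 10^9) = 798.25.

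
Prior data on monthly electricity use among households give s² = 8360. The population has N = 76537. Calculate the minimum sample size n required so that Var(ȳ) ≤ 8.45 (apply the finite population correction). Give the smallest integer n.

977

Without fpc, n₀ = s²/D = 8360/8.45 = 989.3491.
With fpc, (1 − n/N)·s²/n ≤ D requires n ≥ n₀/(1 + n₀/N) = 989.3491/(1 + 989.3491/76537) = 976.7236.
Rounding up, n = 977.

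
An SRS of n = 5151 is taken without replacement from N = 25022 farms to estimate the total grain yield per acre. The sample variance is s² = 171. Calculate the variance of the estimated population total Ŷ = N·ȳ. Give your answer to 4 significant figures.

1.651 × 10^7

Var(Ŷ) = N²·Var(ȳ) = N²·(1 − n/N)·s²/n.
f = 5151/25022 = 0.20585884; Var(ȳ) = 0.79414116·171/5151 = 0.026363451.
Var(Ŷ) = 25022² · 0.026363451 = 1.6506169 × 10^7.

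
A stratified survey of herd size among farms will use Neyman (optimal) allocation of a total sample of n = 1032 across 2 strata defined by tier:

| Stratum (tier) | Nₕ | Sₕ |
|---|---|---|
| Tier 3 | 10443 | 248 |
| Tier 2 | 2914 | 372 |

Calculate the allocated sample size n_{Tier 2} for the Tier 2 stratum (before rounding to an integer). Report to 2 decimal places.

304.50

Neyman allocation: nₕ = n·NₕSₕ / Σⱼ NⱼSⱼ.
Σ NⱼSⱼ = 10443·248 + 2914·372 = 3.673872 × 10^6.
n_{Tier 2} = 1032·2914·372 / (3.673872 × 10^6) = 304.50.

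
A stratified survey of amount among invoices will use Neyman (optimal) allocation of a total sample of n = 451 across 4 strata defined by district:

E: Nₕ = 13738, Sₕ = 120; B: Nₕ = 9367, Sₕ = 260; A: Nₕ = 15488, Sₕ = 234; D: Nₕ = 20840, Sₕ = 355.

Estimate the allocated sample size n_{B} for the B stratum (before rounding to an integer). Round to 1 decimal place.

Neyman allocation: nₕ = n·NₕSₕ / Σⱼ NⱼSⱼ.
Σ NⱼSⱼ = 13738·120 + 9367·260 + 15488·234 + 20840·355 = 1.5106372 × 10^7.
n_{B} = 451·9367·260 / (1.5106372 × 10^7) = 72.7.

72.7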